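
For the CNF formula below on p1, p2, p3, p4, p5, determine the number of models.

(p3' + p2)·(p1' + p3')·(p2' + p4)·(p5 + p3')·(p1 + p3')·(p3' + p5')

There are 2^5 = 32 truth assignments over (p1, p2, p3, p4, p5).
Split on p3. With p3 = 1, the clauses containing p3 are satisfied and p3' drops from the rest; 0 of the 2^4 = 16 assignments to the other variables satisfy what remains.
With p3 = 0, by the same count on the reduced clause set, 12 assignments work.
(One model: p1=F, p2=F, p3=F, p4=F, p5=F.)
Total: 0 + 12 = 12.

12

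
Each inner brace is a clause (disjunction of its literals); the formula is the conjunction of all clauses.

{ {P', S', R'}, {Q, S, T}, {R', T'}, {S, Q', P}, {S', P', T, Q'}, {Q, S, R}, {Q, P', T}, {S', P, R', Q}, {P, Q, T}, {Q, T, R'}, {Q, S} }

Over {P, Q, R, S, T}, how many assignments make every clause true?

There are 2^5 = 32 truth assignments over (P, Q, R, S, T).
Split on S. With S = 1, the clauses containing S are satisfied and S' drops from the rest; 6 of the 2^4 = 16 assignments to the other variables satisfy what remains.
With S = 0, by the same count on the reduced clause set, 3 assignments work.
(One model: P=F, Q=F, R=F, S=T, T=T.)
Total: 6 + 3 = 9.

9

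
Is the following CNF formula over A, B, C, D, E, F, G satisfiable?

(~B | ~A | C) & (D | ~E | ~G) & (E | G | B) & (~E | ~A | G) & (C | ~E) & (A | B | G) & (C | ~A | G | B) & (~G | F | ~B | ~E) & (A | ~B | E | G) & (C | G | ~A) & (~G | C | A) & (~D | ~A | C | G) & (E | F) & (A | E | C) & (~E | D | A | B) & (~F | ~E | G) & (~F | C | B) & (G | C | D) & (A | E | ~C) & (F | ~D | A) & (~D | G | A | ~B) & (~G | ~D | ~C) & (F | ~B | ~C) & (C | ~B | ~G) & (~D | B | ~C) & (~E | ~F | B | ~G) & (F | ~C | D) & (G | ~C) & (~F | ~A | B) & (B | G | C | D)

Case C = 1:
(G) alone gives G = 1.
(~D) alone gives D = 0.
(~E) alone gives E = 0.
(F) alone gives F = 1.
(A) alone gives A = 1.
(B) alone gives B = 1.
This assignment satisfies each clause.
A satisfying assignment: A: 1,  B: 1,  C: 1,  D: 0,  E: 0,  F: 1,  G: 1.

Yes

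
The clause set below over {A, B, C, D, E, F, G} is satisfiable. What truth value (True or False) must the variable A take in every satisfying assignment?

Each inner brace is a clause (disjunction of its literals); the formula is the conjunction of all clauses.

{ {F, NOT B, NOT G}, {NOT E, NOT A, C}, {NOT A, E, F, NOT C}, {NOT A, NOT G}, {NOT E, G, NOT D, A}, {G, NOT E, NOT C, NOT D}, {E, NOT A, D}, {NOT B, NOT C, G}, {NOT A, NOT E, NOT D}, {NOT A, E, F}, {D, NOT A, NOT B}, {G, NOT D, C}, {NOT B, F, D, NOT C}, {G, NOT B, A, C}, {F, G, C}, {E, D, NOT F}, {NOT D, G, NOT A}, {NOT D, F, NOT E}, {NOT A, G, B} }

False

Suppose A = true.
(NOT G) alone gives G = false.
(NOT D) alone gives D = false.
(E) alone gives E = true.
(C) alone gives C = true.
(NOT B) alone gives B = false.
Now (B) is unsatisfied and unit — conflict.
So every satisfying assignment has A = False.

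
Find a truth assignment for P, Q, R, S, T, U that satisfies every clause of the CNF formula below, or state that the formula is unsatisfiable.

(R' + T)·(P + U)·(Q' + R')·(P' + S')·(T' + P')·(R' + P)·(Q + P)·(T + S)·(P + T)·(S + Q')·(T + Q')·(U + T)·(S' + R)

UNSATISFIABLE

Branch on R: set R = 0.
From the singleton clause (S'), S = 0.
From the singleton clause (T), T = 1.
From the singleton clause (P'), P = 0.
From the singleton clause (U), U = 1.
From the singleton clause (Q), Q = 1.
That conflicts with the unit clause (Q').
Undo R and try R = 1.
From the singleton clause (T), T = 1.
From the singleton clause (Q'), Q = 0.
From the singleton clause (P'), P = 0.
That conflicts with the unit clause (P).
Either choice for R ends in contradiction.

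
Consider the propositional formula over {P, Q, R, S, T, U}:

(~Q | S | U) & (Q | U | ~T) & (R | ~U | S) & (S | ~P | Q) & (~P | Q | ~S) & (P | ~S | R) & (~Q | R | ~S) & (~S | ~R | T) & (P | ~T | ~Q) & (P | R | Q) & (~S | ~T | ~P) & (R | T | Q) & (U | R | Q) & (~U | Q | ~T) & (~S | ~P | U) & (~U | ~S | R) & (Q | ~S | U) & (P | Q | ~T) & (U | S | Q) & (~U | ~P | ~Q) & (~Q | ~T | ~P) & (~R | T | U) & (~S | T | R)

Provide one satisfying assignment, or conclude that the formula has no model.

Branch on Q: set Q = 1.
Branch on S: set S = 0.
Unit clause (U) forces U = 1.
Unit clause (R) forces R = 1.
Unit clause (~P) forces P = 0.
Unit clause (~T) forces T = 0.
This assignment satisfies each clause.

P=0, Q=1, R=1, S=0, T=0, U=1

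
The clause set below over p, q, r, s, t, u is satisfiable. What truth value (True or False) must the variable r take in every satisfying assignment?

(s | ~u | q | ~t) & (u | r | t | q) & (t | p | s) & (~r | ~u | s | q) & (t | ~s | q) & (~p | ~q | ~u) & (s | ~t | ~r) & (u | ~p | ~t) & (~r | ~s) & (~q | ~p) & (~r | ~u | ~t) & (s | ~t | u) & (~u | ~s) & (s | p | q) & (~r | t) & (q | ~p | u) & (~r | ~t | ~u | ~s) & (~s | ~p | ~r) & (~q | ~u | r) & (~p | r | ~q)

False

Suppose r = 1.
The clause (~s) is unit, so s = 0.
The clause (~t) is unit, so t = 0.
But (t) is also a unit clause — contradiction.
So every satisfying assignment has r = False.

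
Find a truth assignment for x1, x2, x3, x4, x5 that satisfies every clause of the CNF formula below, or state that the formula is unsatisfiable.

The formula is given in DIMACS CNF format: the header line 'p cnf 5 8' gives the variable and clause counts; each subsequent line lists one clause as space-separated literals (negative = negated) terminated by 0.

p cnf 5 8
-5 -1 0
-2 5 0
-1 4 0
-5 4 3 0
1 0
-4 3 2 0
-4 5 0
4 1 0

(x1) alone gives x1 = True.
(¬x5) alone gives x5 = False.
(¬x2) alone gives x2 = False.
(x4) alone gives x4 = True.
Now (¬x4) is unsatisfied and unit — conflict.

UNSATISFIABLE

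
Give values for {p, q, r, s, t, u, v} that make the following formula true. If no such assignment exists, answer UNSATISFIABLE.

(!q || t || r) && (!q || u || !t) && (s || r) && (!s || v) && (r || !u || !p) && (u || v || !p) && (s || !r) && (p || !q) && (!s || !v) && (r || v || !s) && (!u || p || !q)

Branch on s: set s = true.
(v) alone gives v = true.
That conflicts with the unit clause (!v).
That branch fails; take s = false instead.
(r) alone gives r = true.
That conflicts with the unit clause (!r).
Either choice for s ends in contradiction.

UNSATISFIABLE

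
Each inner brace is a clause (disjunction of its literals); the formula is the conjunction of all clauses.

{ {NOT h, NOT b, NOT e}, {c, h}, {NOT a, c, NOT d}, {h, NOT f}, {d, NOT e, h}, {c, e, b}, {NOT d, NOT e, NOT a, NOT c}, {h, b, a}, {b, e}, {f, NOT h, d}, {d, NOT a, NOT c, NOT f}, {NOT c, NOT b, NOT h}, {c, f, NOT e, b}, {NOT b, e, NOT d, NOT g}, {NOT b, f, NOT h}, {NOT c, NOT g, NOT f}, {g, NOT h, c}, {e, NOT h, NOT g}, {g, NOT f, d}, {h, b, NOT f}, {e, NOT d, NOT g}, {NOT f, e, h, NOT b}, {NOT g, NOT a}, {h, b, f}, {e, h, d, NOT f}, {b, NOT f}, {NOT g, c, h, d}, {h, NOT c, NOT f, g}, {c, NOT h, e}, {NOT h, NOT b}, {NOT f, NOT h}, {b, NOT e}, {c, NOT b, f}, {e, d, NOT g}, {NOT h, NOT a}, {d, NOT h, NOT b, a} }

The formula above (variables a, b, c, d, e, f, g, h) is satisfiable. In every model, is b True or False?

Suppose b = false.
From the singleton clause (e), e = true.
That conflicts with the unit clause (NOT e).
So every satisfying assignment has b = True.

True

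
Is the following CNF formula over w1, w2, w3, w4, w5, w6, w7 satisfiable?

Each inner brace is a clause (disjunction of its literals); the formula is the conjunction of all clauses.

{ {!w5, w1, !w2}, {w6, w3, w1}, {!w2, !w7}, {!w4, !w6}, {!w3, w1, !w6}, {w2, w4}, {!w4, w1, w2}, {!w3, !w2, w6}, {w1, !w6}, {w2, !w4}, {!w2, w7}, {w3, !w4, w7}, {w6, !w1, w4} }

Branch on w2: set w2 = false.
(w4) alone gives w4 = true.
But (!w4) is also a unit clause — contradiction.
So w2 must be the other value — set w2 = true.
(!w7) alone gives w7 = false.
But (w7) is also a unit clause — contradiction.
Both values of w2 lead to a conflict.
No assignment satisfies every clause.

Unsatisfiable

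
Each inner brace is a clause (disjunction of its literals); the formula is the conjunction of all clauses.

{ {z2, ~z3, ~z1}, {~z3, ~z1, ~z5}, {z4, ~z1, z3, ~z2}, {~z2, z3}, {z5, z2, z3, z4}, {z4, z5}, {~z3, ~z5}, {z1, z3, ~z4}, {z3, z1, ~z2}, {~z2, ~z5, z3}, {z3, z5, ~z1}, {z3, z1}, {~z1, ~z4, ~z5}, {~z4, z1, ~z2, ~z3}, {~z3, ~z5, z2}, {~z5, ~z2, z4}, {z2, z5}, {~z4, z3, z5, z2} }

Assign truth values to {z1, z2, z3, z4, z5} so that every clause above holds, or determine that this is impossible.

Case z2 = 1:
From the singleton clause (z3), z3 = 1.
From the singleton clause (~z5), z5 = 0.
From the singleton clause (z4), z4 = 1.
From the singleton clause (z1), z1 = 1.
Every clause now holds.

z1: 1,  z2: 1,  z3: 1,  z4: 1,  z5: 0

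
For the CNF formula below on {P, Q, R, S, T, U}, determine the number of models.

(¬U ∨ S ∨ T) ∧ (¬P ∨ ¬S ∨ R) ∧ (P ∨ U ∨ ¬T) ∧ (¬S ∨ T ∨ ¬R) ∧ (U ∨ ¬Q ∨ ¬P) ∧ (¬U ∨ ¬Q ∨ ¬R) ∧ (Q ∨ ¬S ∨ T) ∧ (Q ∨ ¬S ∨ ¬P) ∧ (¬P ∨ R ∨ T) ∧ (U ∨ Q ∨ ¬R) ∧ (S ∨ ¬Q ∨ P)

12

There are 2^6 = 64 truth assignments over (P, Q, R, S, T, U).
Split on S. With S = True, the clauses containing S are satisfied and ¬S drops from the rest; 5 of the 2^5 = 32 assignments to the other variables satisfy what remains.
With S = False, by the same count on the reduced clause set, 7 assignments work.
Total: 5 + 7 = 12.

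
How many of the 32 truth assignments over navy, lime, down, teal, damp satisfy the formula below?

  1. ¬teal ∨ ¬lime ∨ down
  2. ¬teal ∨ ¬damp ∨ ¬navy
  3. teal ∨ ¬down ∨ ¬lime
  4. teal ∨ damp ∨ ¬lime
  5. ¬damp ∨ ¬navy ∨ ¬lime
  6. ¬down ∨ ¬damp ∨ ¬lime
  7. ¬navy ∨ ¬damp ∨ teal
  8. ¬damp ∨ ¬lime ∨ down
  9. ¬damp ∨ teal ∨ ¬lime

14

There are 2^5 = 32 truth assignments over (navy, lime, down, teal, damp).
Split on navy. With navy = True, the clauses containing navy are satisfied and ¬navy drops from the rest; 5 of the 2^4 = 16 assignments to the other variables satisfy what remains.
With navy = False, by the same count on the reduced clause set, 9 assignments work.
Total: 5 + 9 = 14.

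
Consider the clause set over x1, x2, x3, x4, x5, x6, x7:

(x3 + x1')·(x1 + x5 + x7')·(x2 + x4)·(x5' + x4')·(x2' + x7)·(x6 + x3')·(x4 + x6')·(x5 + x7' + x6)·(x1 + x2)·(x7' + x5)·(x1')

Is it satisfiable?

From the singleton clause (x1'), x1 = 0.
From the singleton clause (x2), x2 = 1.
From the singleton clause (x7), x7 = 1.
From the singleton clause (x5), x5 = 1.
From the singleton clause (x4'), x4 = 0.
From the singleton clause (x6'), x6 = 0.
From the singleton clause (x3'), x3 = 0.
This assignment satisfies each clause.
A satisfying assignment: x1=0; x2=1; x3=0; x4=0; x5=1; x6=0; x7=1.

Yes, satisfiable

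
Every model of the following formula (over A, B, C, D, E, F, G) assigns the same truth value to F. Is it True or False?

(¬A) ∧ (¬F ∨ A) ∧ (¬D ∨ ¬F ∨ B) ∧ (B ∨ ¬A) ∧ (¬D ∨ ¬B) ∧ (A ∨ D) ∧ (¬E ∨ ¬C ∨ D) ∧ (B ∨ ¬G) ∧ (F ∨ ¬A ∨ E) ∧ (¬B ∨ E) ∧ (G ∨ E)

False

Suppose F = True.
Unit clause (¬A) forces A = False.
Now (A) is unsatisfied and unit — conflict.
So every satisfying assignment has F = False.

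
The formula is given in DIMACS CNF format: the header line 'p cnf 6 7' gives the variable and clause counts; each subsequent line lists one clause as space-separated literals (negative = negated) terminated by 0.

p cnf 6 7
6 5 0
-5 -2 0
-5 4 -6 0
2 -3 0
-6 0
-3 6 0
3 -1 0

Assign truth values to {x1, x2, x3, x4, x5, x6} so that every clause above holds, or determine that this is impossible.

(¬x6) alone gives x6 = False.
(x5) alone gives x5 = True.
(¬x2) alone gives x2 = False.
(¬x3) alone gives x3 = False.
(¬x1) alone gives x1 = False.
Every clause is now satisfied; x4 is unconstrained.

x1 ↦ False, x2 ↦ False, x3 ↦ False, x4 ↦ False, x5 ↦ True, x6 ↦ False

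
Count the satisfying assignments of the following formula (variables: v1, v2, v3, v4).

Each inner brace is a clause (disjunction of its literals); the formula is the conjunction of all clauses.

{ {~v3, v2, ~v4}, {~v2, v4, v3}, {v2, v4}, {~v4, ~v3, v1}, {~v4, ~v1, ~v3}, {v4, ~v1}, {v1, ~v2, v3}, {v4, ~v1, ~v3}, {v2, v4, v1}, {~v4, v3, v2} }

There are 2^4 = 16 truth assignments over (v1, v2, v3, v4).
Check each against the 10 clauses (columns in the order v1, v2, v3, v4):
  F F F F  ✗ fails (v2 | v4)
  F F F T  ✗ fails (~v4 | v3 | v2)
  F F T F  ✗ fails (v2 | v4)
  F F T T  ✗ fails (~v3 | v2 | ~v4)
  F T F F  ✗ fails (~v2 | v4 | v3)
  F T F T  ✗ fails (v1 | ~v2 | v3)
  F T T F  ✓ satisfies all
  F T T T  ✗ fails (~v4 | ~v3 | v1)
  T F F F  ✗ fails (v2 | v4)
  T F F T  ✗ fails (~v4 | v3 | v2)
  T F T F  ✗ fails (v2 | v4)
  T F T T  ✗ fails (~v3 | v2 | ~v4)
  T T F F  ✗ fails (~v2 | v4 | v3)
  T T F T  ✓ satisfies all
  T T T F  ✗ fails (v4 | ~v1)
  T T T T  ✗ fails (~v4 | ~v1 | ~v3)
2 of the 16 rows are models.

2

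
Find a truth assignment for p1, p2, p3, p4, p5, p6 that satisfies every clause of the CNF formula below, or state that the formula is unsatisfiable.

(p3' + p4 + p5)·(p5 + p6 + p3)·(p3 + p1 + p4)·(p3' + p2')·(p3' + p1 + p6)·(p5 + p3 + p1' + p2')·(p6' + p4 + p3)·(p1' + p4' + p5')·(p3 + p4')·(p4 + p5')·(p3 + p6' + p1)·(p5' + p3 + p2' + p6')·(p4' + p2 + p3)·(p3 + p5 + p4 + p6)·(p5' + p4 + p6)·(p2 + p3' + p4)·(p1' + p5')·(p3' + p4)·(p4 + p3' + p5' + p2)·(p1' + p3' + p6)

p1=0, p2=0, p3=1, p4=1, p5=1, p6=1

Case p3 = 1:
(p2') alone gives p2 = 0.
(p4) alone gives p4 = 1.
Case p1 = 0:
(p6) alone gives p6 = 1.
All clauses hold; p5 can take either value.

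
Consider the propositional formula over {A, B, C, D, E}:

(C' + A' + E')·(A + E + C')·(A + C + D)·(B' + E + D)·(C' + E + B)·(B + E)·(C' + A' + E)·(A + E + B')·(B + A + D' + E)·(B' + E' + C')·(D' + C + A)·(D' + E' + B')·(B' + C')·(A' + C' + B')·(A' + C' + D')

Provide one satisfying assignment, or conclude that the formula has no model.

A=0; B=0; C=1; D=0; E=1

Suppose B = 0.
Unit clause (E) forces E = 1.
Suppose C = 1.
Unit clause (A') forces A = 0.
Every clause is now satisfied; D is unconstrained.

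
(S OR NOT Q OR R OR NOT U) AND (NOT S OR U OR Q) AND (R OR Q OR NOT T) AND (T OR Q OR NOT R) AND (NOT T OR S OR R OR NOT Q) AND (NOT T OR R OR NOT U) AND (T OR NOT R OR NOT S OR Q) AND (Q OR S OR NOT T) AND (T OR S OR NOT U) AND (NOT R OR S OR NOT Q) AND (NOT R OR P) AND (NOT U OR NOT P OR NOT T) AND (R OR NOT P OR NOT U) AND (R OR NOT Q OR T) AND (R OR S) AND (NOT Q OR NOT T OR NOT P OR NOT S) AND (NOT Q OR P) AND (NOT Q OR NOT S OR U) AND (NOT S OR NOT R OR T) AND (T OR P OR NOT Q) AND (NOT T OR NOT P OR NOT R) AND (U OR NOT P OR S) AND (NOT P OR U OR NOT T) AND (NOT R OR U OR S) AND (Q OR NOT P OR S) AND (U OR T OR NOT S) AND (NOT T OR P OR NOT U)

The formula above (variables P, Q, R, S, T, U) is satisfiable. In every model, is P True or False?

False

Suppose P = true.
Suppose U = false.
(S) alone gives S = true.
(Q) alone gives Q = true.
That conflicts with the unit clause (NOT Q).
Backtrack on U: now try U = true.
(NOT T) alone gives T = false.
(S) alone gives S = true.
(R) alone gives R = true.
That conflicts with the unit clause (NOT R).
Both values of U lead to a conflict.
So every satisfying assignment has P = False.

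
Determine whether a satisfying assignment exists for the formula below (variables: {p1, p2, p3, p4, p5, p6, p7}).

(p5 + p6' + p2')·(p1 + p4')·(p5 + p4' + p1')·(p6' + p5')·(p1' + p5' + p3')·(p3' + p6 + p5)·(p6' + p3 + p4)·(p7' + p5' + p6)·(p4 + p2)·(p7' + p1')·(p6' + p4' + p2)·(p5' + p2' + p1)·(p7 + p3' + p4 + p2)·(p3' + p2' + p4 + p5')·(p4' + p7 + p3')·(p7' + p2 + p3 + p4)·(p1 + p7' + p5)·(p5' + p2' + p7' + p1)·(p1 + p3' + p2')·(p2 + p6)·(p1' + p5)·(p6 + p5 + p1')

Yes

Suppose p1 = 1.
(p7') alone gives p7 = 0.
(p5) alone gives p5 = 1.
(p6') alone gives p6 = 0.
(p3') alone gives p3 = 0.
(p2) alone gives p2 = 1.
Every clause is now satisfied; p4 is unconstrained.
A satisfying assignment: p1=1, p2=1, p3=0, p4=1, p5=1, p6=0, p7=0.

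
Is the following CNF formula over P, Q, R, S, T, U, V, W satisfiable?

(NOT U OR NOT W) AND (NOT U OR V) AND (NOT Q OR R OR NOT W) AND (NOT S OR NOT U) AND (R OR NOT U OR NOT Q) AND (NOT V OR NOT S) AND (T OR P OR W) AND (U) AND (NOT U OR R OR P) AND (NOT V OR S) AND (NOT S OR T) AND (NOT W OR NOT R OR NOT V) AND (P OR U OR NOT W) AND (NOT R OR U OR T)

No, unsatisfiable

(U) alone gives U = true.
(NOT W) alone gives W = false.
(V) alone gives V = true.
(NOT S) alone gives S = false.
That conflicts with the unit clause (S).
No assignment satisfies every clause.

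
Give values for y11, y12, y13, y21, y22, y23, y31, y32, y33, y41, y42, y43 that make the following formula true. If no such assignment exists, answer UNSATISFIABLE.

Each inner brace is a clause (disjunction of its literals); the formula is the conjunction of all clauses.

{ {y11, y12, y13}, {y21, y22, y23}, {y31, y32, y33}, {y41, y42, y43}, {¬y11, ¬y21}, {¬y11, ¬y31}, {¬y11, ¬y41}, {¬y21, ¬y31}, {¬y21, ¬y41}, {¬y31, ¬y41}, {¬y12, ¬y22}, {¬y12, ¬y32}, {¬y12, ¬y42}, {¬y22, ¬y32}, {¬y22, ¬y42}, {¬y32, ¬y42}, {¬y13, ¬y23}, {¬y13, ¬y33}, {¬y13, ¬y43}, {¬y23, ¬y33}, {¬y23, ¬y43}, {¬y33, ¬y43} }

Suppose y11 = False.
Suppose y12 = True.
(¬y22) alone gives y22 = False.
(¬y32) alone gives y32 = False.
(¬y42) alone gives y42 = False.
Suppose y21 = True.
(¬y31) alone gives y31 = False.
(y33) alone gives y33 = True.
(¬y41) alone gives y41 = False.
(y43) alone gives y43 = True.
Now (¬y43) is unsatisfied and unit — conflict.
That branch fails; take y21 = False instead.
(y23) alone gives y23 = True.
(¬y13) alone gives y13 = False.
(¬y33) alone gives y33 = False.
(y31) alone gives y31 = True.
(¬y41) alone gives y41 = False.
(y43) alone gives y43 = True.
Now (¬y43) is unsatisfied and unit — conflict.
Both values of y21 lead to a conflict.
That branch fails; take y12 = False instead.
(y13) alone gives y13 = True.
(¬y23) alone gives y23 = False.
(¬y33) alone gives y33 = False.
(¬y43) alone gives y43 = False.
Suppose y21 = True.
(¬y31) alone gives y31 = False.
(y32) alone gives y32 = True.
(¬y41) alone gives y41 = False.
(y42) alone gives y42 = True.
Now (¬y42) is unsatisfied and unit — conflict.
That branch fails; take y21 = False instead.
(y22) alone gives y22 = True.
(¬y32) alone gives y32 = False.
(y31) alone gives y31 = True.
(¬y41) alone gives y41 = False.
(y42) alone gives y42 = True.
Now (¬y42) is unsatisfied and unit — conflict.
Both values of y21 lead to a conflict.
Both values of y12 lead to a conflict.
That branch fails; take y11 = True instead.
(¬y21) alone gives y21 = False.
(¬y31) alone gives y31 = False.
(¬y41) alone gives y41 = False.
Suppose y22 = True.
(¬y12) alone gives y12 = False.
(¬y32) alone gives y32 = False.
(y33) alone gives y33 = True.
(¬y42) alone gives y42 = False.
(y43) alone gives y43 = True.
Now (¬y43) is unsatisfied and unit — conflict.
That branch fails; take y22 = False instead.
(y23) alone gives y23 = True.
(¬y13) alone gives y13 = False.
(¬y33) alone gives y33 = False.
(y32) alone gives y32 = True.
(¬y12) alone gives y12 = False.
(¬y42) alone gives y42 = False.
(y43) alone gives y43 = True.
Now (¬y43) is unsatisfied and unit — conflict.
Both values of y22 lead to a conflict.
Both values of y11 lead to a conflict.

UNSATISFIABLE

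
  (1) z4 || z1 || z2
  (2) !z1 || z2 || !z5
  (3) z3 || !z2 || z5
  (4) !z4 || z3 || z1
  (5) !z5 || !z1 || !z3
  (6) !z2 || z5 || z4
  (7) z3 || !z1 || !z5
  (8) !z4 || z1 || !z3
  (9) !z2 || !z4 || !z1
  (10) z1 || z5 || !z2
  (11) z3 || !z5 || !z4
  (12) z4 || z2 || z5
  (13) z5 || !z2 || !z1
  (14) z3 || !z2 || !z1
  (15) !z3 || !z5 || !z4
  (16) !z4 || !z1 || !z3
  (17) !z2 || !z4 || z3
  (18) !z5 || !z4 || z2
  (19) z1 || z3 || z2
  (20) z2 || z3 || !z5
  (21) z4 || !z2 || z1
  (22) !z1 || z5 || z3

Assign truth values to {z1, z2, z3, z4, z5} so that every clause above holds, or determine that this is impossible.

UNSATISFIABLE

Case z4 = true:
Case z3 = true:
The clause (z1) is unit, so z1 = true.
But (!z1) is also a unit clause — contradiction.
That branch fails; take z3 = false instead.
The clause (z1) is unit, so z1 = true.
The clause (!z5) is unit, so z5 = false.
But (z5) is also a unit clause — contradiction.
Either choice for z3 ends in contradiction.
That branch fails; take z4 = false instead.
Case z1 = true:
Case z2 = true:
The clause (z5) is unit, so z5 = true.
The clause (!z3) is unit, so z3 = false.
But (z3) is also a unit clause — contradiction.
That branch fails; take z2 = false instead.
The clause (!z5) is unit, so z5 = false.
But (z5) is also a unit clause — contradiction.
Either choice for z2 ends in contradiction.
That branch fails; take z1 = false instead.
The clause (z2) is unit, so z2 = true.
But (!z2) is also a unit clause — contradiction.
Either choice for z1 ends in contradiction.
Either choice for z4 ends in contradiction.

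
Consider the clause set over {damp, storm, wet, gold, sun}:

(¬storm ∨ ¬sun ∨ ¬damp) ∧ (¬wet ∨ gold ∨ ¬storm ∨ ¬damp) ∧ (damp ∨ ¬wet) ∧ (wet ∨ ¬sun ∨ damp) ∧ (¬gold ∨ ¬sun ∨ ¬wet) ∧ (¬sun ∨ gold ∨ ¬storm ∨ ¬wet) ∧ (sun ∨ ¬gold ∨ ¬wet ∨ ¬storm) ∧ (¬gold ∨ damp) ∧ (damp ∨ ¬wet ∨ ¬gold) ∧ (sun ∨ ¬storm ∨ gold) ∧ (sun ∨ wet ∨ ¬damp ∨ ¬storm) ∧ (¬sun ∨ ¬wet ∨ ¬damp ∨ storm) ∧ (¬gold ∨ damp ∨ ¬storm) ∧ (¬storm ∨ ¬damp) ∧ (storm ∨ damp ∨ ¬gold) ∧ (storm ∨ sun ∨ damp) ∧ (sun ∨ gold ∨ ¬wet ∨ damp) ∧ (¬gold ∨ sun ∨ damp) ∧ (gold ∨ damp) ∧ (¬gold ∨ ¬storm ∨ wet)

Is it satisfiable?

Yes, satisfiable

Branch on damp: set damp = True.
From the singleton clause (¬storm), storm = False.
Branch on sun: set sun = False.
Every clause is now satisfied; wet, gold are unconstrained.
A satisfying assignment: damp=True, storm=False, wet=False, gold=True, sun=False.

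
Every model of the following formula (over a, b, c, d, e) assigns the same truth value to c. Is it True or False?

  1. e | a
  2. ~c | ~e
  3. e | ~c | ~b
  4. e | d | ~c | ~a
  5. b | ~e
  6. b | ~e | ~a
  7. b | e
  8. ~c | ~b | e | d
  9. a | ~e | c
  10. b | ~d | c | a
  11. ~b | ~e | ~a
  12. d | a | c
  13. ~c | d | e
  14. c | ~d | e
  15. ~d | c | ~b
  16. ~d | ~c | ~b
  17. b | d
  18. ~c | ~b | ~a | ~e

Suppose c = 1.
Unit clause (~e) forces e = 0.
Unit clause (a) forces a = 1.
Unit clause (~b) forces b = 0.
But (b) is also a unit clause — contradiction.
So every satisfying assignment has c = False.

False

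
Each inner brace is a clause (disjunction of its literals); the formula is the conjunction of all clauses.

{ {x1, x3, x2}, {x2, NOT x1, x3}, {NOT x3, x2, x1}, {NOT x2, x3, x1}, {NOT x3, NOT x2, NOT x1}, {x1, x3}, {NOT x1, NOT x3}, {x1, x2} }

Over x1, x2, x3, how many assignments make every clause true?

There are 2^3 = 8 truth assignments over (x1, x2, x3).
Split on x1. With x1 = true, the clauses containing x1 are satisfied and NOT x1 drops from the rest; 1 of the 2^2 = 4 assignments to the other variables satisfy what remains.
With x1 = false, by the same count on the reduced clause set, 1 assignment works.
(One model: x1=F, x2=T, x3=T.)
Total: 1 + 1 = 2.

2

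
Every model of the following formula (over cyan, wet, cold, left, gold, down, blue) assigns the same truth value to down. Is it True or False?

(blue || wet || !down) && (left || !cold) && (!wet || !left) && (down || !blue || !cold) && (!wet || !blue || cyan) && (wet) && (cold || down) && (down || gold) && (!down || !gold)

True

Suppose down = false.
Unit clause (wet) forces wet = true.
Unit clause (!left) forces left = false.
Unit clause (!cold) forces cold = false.
Now (cold) is unsatisfied and unit — conflict.
So every satisfying assignment has down = True.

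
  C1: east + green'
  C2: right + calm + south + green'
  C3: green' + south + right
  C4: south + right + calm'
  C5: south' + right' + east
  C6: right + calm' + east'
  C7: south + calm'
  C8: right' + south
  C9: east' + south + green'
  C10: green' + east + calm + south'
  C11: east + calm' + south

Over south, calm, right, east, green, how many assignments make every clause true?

10

There are 2^5 = 32 truth assignments over (south, calm, right, east, green).
Split on east. With east = 1, the clauses containing east are satisfied and east' drops from the rest; 7 of the 2^4 = 16 assignments to the other variables satisfy what remains.
With east = 0, by the same count on the reduced clause set, 3 assignments work.
(One model: south=F, calm=F, right=F, east=F, green=F.)
Total: 7 + 3 = 10.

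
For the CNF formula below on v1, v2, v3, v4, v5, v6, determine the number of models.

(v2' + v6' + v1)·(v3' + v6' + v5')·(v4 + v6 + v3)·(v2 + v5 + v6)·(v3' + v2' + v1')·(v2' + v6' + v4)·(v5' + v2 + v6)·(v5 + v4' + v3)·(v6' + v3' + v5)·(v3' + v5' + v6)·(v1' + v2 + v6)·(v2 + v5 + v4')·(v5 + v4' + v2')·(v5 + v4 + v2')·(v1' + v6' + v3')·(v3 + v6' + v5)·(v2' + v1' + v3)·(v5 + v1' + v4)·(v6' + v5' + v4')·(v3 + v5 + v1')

There are 2^6 = 64 truth assignments over (v1, v2, v3, v4, v5, v6).
Split on v1. With v1 = 1, the clauses containing v1 are satisfied and v1' drops from the rest; 1 of the 2^5 = 32 assignments to the other variables satisfy what remains.
With v1 = 0, by the same count on the reduced clause set, 2 assignments work.
(One model: v1=F, v2=F, v3=F, v4=F, v5=T, v6=T.)
Total: 1 + 2 = 3.

3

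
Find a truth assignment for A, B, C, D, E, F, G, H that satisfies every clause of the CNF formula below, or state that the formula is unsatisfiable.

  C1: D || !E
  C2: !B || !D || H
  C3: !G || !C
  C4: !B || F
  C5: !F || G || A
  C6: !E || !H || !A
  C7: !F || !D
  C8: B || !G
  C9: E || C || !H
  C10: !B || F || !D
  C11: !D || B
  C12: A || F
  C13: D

UNSATISFIABLE

The clause (D) is unit, so D = true.
The clause (!F) is unit, so F = false.
The clause (!B) is unit, so B = false.
Now (B) is unsatisfied and unit — conflict.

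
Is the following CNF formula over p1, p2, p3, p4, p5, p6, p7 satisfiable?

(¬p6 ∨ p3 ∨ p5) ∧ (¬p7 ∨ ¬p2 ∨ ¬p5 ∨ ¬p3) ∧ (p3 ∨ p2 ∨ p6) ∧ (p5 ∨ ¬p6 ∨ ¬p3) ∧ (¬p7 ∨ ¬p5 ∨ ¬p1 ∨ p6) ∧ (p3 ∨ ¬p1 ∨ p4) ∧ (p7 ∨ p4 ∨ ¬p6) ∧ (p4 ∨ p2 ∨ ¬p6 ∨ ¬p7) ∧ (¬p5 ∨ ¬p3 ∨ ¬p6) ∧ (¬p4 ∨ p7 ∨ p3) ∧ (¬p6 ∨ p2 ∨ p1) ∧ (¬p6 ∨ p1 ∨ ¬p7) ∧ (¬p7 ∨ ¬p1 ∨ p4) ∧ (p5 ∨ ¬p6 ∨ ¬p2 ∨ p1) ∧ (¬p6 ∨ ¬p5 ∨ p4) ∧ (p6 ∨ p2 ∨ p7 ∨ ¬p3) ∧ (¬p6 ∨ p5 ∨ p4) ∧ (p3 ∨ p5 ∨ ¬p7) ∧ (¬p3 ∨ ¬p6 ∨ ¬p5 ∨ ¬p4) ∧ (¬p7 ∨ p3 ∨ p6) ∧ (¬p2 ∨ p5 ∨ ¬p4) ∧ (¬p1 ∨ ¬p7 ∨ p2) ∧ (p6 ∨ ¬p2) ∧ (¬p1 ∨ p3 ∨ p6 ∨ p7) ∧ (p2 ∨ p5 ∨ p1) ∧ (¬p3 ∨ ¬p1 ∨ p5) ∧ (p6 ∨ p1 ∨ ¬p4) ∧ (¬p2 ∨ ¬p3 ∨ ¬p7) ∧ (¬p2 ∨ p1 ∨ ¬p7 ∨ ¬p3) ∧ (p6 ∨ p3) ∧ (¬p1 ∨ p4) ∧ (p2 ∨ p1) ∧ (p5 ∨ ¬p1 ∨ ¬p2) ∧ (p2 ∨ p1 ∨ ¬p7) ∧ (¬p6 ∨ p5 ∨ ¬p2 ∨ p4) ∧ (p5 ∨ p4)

Satisfiable

Try p6 = True.
Try p3 = False.
(p5) alone gives p5 = True.
(p4) alone gives p4 = True.
(p7) alone gives p7 = True.
(p1) alone gives p1 = True.
(p2) alone gives p2 = True.
This assignment satisfies each clause.
A satisfying assignment: p1 ↦ True, p2 ↦ True, p3 ↦ False, p4 ↦ True, p5 ↦ True, p6 ↦ True, p7 ↦ True.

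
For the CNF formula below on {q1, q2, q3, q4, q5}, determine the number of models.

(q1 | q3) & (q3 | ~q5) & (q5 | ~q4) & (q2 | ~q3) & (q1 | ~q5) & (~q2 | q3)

There are 2^5 = 32 truth assignments over (q1, q2, q3, q4, q5).
Split on q1. With q1 = 1, the clauses containing q1 are satisfied and ~q1 drops from the rest; 4 of the 2^4 = 16 assignments to the other variables satisfy what remains.
With q1 = 0, by the same count on the reduced clause set, 1 assignment works.
Total: 4 + 1 = 5.

5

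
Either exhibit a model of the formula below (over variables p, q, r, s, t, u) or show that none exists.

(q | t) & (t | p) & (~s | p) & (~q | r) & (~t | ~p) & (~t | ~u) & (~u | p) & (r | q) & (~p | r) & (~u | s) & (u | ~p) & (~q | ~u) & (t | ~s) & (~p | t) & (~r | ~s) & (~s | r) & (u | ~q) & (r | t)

Case q = 0:
From the singleton clause (t), t = 1.
From the singleton clause (~p), p = 0.
From the singleton clause (~s), s = 0.
From the singleton clause (~u), u = 0.
From the singleton clause (r), r = 1.
This assignment satisfies each clause.

p: 0, q: 0, r: 1, s: 0, t: 1, u: 0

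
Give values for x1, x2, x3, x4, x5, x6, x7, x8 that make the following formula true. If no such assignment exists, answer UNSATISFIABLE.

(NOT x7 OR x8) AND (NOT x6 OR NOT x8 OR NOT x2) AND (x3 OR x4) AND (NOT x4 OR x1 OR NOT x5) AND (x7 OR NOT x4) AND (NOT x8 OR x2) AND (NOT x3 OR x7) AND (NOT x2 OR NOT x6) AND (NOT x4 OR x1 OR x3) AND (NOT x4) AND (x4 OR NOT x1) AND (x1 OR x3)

Unit clause (NOT x4) forces x4 = false.
Unit clause (x3) forces x3 = true.
Unit clause (x7) forces x7 = true.
Unit clause (x8) forces x8 = true.
Unit clause (x2) forces x2 = true.
Unit clause (NOT x6) forces x6 = false.
Unit clause (NOT x1) forces x1 = false.
Every clause is now satisfied; x5 is unconstrained.

x1: false; x2: true; x3: true; x4: false; x5: true; x6: false; x7: true; x8: true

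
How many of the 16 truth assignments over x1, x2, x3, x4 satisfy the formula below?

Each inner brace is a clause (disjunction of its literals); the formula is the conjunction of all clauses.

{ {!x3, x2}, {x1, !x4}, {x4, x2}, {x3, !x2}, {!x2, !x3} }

There are 2^4 = 16 truth assignments over (x1, x2, x3, x4).
Check each against the 5 clauses (columns in the order x1, x2, x3, x4):
  F F F F  ✗ fails (x4 || x2)
  F F F T  ✗ fails (x1 || !x4)
  F F T F  ✗ fails (!x3 || x2)
  F F T T  ✗ fails (!x3 || x2)
  F T F F  ✗ fails (x3 || !x2)
  F T F T  ✗ fails (x1 || !x4)
  F T T F  ✗ fails (!x2 || !x3)
  F T T T  ✗ fails (x1 || !x4)
  T F F F  ✗ fails (x4 || x2)
  T F F T  ✓ satisfies all
  T F T F  ✗ fails (!x3 || x2)
  T F T T  ✗ fails (!x3 || x2)
  T T F F  ✗ fails (x3 || !x2)
  T T F T  ✗ fails (x3 || !x2)
  T T T F  ✗ fails (!x2 || !x3)
  T T T T  ✗ fails (!x2 || !x3)
1 of the 16 rows is a model.

1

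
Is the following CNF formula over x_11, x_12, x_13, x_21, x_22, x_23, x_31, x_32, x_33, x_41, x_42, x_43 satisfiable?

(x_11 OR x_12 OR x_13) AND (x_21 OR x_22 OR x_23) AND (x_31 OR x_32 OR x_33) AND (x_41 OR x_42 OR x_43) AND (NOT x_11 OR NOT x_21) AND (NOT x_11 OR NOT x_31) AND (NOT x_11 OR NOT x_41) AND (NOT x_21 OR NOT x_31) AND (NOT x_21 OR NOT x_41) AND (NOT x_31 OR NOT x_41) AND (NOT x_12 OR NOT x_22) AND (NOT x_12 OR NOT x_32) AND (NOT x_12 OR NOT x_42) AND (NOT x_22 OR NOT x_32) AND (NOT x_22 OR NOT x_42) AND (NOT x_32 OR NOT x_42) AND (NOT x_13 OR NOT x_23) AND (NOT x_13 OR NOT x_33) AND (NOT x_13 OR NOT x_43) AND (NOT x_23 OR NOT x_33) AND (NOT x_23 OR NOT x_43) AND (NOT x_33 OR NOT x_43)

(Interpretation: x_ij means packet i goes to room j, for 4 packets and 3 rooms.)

Unsatisfiable

Case x_11 = false:
Case x_12 = true:
(NOT x_22) alone gives x_22 = false.
(NOT x_32) alone gives x_32 = false.
(NOT x_42) alone gives x_42 = false.
Case x_21 = true:
(NOT x_31) alone gives x_31 = false.
(x_33) alone gives x_33 = true.
(NOT x_41) alone gives x_41 = false.
(x_43) alone gives x_43 = true.
Now (NOT x_43) is unsatisfied and unit — conflict.
Undo x_21 and try x_21 = false.
(x_23) alone gives x_23 = true.
(NOT x_13) alone gives x_13 = false.
(NOT x_33) alone gives x_33 = false.
(x_31) alone gives x_31 = true.
(NOT x_41) alone gives x_41 = false.
(x_43) alone gives x_43 = true.
Now (NOT x_43) is unsatisfied and unit — conflict.
Either choice for x_21 ends in contradiction.
Undo x_12 and try x_12 = false.
(x_13) alone gives x_13 = true.
(NOT x_23) alone gives x_23 = false.
(NOT x_33) alone gives x_33 = false.
(NOT x_43) alone gives x_43 = false.
Case x_21 = true:
(NOT x_31) alone gives x_31 = false.
(x_32) alone gives x_32 = true.
(NOT x_41) alone gives x_41 = false.
(x_42) alone gives x_42 = true.
Now (NOT x_42) is unsatisfied and unit — conflict.
Undo x_21 and try x_21 = false.
(x_22) alone gives x_22 = true.
(NOT x_32) alone gives x_32 = false.
(x_31) alone gives x_31 = true.
(NOT x_41) alone gives x_41 = false.
(x_42) alone gives x_42 = true.
Now (NOT x_42) is unsatisfied and unit — conflict.
Either choice for x_21 ends in contradiction.
Either choice for x_12 ends in contradiction.
Undo x_11 and try x_11 = true.
(NOT x_21) alone gives x_21 = false.
(NOT x_31) alone gives x_31 = false.
(NOT x_41) alone gives x_41 = false.
Case x_22 = true:
(NOT x_12) alone gives x_12 = false.
(NOT x_32) alone gives x_32 = false.
(x_33) alone gives x_33 = true.
(NOT x_42) alone gives x_42 = false.
(x_43) alone gives x_43 = true.
Now (NOT x_43) is unsatisfied and unit — conflict.
Undo x_22 and try x_22 = false.
(x_23) alone gives x_23 = true.
(NOT x_13) alone gives x_13 = false.
(NOT x_33) alone gives x_33 = false.
(x_32) alone gives x_32 = true.
(NOT x_12) alone gives x_12 = false.
(NOT x_42) alone gives x_42 = false.
(x_43) alone gives x_43 = true.
Now (NOT x_43) is unsatisfied and unit — conflict.
Either choice for x_22 ends in contradiction.
Either choice for x_11 ends in contradiction.
No assignment satisfies every clause.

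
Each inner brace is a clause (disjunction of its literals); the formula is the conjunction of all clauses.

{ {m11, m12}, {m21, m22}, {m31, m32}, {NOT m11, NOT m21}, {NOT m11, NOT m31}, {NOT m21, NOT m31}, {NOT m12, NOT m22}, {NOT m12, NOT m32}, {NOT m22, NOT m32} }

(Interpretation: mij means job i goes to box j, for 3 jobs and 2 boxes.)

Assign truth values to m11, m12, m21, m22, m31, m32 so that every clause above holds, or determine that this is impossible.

UNSATISFIABLE

Branch on m11: set m11 = true.
The clause (NOT m21) is unit, so m21 = false.
The clause (m22) is unit, so m22 = true.
The clause (NOT m31) is unit, so m31 = false.
The clause (m32) is unit, so m32 = true.
Now (NOT m32) is unsatisfied and unit — conflict.
That branch fails; take m11 = false instead.
The clause (m12) is unit, so m12 = true.
The clause (NOT m22) is unit, so m22 = false.
The clause (m21) is unit, so m21 = true.
The clause (NOT m31) is unit, so m31 = false.
The clause (m32) is unit, so m32 = true.
Now (NOT m32) is unsatisfied and unit — conflict.
Both values of m11 lead to a conflict.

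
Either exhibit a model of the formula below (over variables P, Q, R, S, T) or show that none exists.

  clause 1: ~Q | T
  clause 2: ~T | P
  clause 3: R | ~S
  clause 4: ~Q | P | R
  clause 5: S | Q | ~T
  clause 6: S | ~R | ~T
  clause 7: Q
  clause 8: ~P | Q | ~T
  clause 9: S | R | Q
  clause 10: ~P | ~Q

The clause (Q) is unit, so Q = 1.
The clause (T) is unit, so T = 1.
The clause (P) is unit, so P = 1.
Now (~P) is unsatisfied and unit — conflict.

UNSATISFIABLE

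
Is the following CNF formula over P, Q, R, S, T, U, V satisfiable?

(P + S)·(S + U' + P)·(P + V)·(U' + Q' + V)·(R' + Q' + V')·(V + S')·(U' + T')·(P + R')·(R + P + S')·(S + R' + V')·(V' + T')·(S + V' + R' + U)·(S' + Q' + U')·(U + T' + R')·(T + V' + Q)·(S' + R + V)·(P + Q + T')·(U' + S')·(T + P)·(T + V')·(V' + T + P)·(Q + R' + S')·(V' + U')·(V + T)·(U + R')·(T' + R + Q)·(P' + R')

Try P = 1.
Unit clause (R') forces R = 0.
Try V = 0.
Unit clause (S') forces S = 0.
Unit clause (T) forces T = 1.
Unit clause (U') forces U = 0.
Unit clause (Q) forces Q = 1.
Every clause now holds.
A satisfying assignment: P: 1, Q: 1, R: 0, S: 0, T: 1, U: 0, V: 0.

Yes, satisfiable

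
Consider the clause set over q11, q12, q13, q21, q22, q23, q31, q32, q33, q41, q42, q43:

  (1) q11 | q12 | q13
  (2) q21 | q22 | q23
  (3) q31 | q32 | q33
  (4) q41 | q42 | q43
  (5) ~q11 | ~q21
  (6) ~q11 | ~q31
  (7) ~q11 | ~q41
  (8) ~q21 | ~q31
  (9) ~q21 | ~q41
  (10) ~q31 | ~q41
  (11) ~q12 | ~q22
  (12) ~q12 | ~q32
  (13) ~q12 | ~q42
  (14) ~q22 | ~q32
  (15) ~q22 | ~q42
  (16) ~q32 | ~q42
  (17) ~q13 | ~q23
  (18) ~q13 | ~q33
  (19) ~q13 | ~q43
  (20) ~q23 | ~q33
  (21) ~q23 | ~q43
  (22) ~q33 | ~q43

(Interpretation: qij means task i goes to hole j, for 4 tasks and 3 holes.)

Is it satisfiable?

Unsatisfiable

Try q11 = 0.
Try q12 = 1.
Unit clause (~q22) forces q22 = 0.
Unit clause (~q32) forces q32 = 0.
Unit clause (~q42) forces q42 = 0.
Try q21 = 1.
Unit clause (~q31) forces q31 = 0.
Unit clause (q33) forces q33 = 1.
Unit clause (~q41) forces q41 = 0.
Unit clause (q43) forces q43 = 1.
That conflicts with the unit clause (~q43).
Undo q21 and try q21 = 0.
Unit clause (q23) forces q23 = 1.
Unit clause (~q13) forces q13 = 0.
Unit clause (~q33) forces q33 = 0.
Unit clause (q31) forces q31 = 1.
Unit clause (~q41) forces q41 = 0.
Unit clause (q43) forces q43 = 1.
That conflicts with the unit clause (~q43).
Neither q21 = 1 nor q21 = 0 works.
Undo q12 and try q12 = 0.
Unit clause (q13) forces q13 = 1.
Unit clause (~q23) forces q23 = 0.
Unit clause (~q33) forces q33 = 0.
Unit clause (~q43) forces q43 = 0.
Try q21 = 1.
Unit clause (~q31) forces q31 = 0.
Unit clause (q32) forces q32 = 1.
Unit clause (~q41) forces q41 = 0.
Unit clause (q42) forces q42 = 1.
That conflicts with the unit clause (~q42).
Undo q21 and try q21 = 0.
Unit clause (q22) forces q22 = 1.
Unit clause (~q32) forces q32 = 0.
Unit clause (q31) forces q31 = 1.
Unit clause (~q41) forces q41 = 0.
Unit clause (q42) forces q42 = 1.
That conflicts with the unit clause (~q42).
Neither q21 = 1 nor q21 = 0 works.
Neither q12 = 1 nor q12 = 0 works.
Undo q11 and try q11 = 1.
Unit clause (~q21) forces q21 = 0.
Unit clause (~q31) forces q31 = 0.
Unit clause (~q41) forces q41 = 0.
Try q22 = 1.
Unit clause (~q12) forces q12 = 0.
Unit clause (~q32) forces q32 = 0.
Unit clause (q33) forces q33 = 1.
Unit clause (~q42) forces q42 = 0.
Unit clause (q43) forces q43 = 1.
That conflicts with the unit clause (~q43).
Undo q22 and try q22 = 0.
Unit clause (q23) forces q23 = 1.
Unit clause (~q13) forces q13 = 0.
Unit clause (~q33) forces q33 = 0.
Unit clause (q32) forces q32 = 1.
Unit clause (~q12) forces q12 = 0.
Unit clause (~q42) forces q42 = 0.
Unit clause (q43) forces q43 = 1.
That conflicts with the unit clause (~q43).
Neither q22 = 1 nor q22 = 0 works.
Neither q11 = 1 nor q11 = 0 works.
No assignment satisfies every clause.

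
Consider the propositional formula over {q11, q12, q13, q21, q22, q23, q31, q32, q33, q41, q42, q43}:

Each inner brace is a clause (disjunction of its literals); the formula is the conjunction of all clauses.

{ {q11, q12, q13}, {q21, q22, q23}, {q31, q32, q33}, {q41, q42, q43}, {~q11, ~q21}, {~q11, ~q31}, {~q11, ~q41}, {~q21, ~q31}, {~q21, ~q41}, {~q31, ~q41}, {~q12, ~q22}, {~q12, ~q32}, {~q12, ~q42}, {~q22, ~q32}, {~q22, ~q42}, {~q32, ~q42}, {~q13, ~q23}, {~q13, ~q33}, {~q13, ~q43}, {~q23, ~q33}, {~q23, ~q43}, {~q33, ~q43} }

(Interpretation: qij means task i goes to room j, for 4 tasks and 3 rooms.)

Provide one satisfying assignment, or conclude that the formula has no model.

UNSATISFIABLE

Branch on q11: set q11 = 0.
Branch on q12: set q12 = 1.
Unit clause (~q22) forces q22 = 0.
Unit clause (~q32) forces q32 = 0.
Unit clause (~q42) forces q42 = 0.
Branch on q21: set q21 = 1.
Unit clause (~q31) forces q31 = 0.
Unit clause (q33) forces q33 = 1.
Unit clause (~q41) forces q41 = 0.
Unit clause (q43) forces q43 = 1.
But (~q43) is also a unit clause — contradiction.
So q21 must be the other value — set q21 = 0.
Unit clause (q23) forces q23 = 1.
Unit clause (~q13) forces q13 = 0.
Unit clause (~q33) forces q33 = 0.
Unit clause (q31) forces q31 = 1.
Unit clause (~q41) forces q41 = 0.
Unit clause (q43) forces q43 = 1.
But (~q43) is also a unit clause — contradiction.
Either choice for q21 ends in contradiction.
So q12 must be the other value — set q12 = 0.
Unit clause (q13) forces q13 = 1.
Unit clause (~q23) forces q23 = 0.
Unit clause (~q33) forces q33 = 0.
Unit clause (~q43) forces q43 = 0.
Branch on q21: set q21 = 1.
Unit clause (~q31) forces q31 = 0.
Unit clause (q32) forces q32 = 1.
Unit clause (~q41) forces q41 = 0.
Unit clause (q42) forces q42 = 1.
But (~q42) is also a unit clause — contradiction.
So q21 must be the other value — set q21 = 0.
Unit clause (q22) forces q22 = 1.
Unit clause (~q32) forces q32 = 0.
Unit clause (q31) forces q31 = 1.
Unit clause (~q41) forces q41 = 0.
Unit clause (q42) forces q42 = 1.
But (~q42) is also a unit clause — contradiction.
Either choice for q21 ends in contradiction.
Either choice for q12 ends in contradiction.
So q11 must be the other value — set q11 = 1.
Unit clause (~q21) forces q21 = 0.
Unit clause (~q31) forces q31 = 0.
Unit clause (~q41) forces q41 = 0.
Branch on q22: set q22 = 1.
Unit clause (~q12) forces q12 = 0.
Unit clause (~q32) forces q32 = 0.
Unit clause (q33) forces q33 = 1.
Unit clause (~q42) forces q42 = 0.
Unit clause (q43) forces q43 = 1.
But (~q43) is also a unit clause — contradiction.
So q22 must be the other value — set q22 = 0.
Unit clause (q23) forces q23 = 1.
Unit clause (~q13) forces q13 = 0.
Unit clause (~q33) forces q33 = 0.
Unit clause (q32) forces q32 = 1.
Unit clause (~q12) forces q12 = 0.
Unit clause (~q42) forces q42 = 0.
Unit clause (q43) forces q43 = 1.
But (~q43) is also a unit clause — contradiction.
Either choice for q22 ends in contradiction.
Either choice for q11 ends in contradiction.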